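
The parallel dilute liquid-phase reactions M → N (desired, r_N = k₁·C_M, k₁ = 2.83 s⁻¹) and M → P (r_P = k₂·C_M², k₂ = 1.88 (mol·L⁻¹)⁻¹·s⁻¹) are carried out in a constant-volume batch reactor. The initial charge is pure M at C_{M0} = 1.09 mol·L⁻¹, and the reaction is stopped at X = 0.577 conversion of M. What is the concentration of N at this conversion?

0.418 mol·L⁻¹

C_M = C_{M0}(1−X) = 0.4611 mol·L⁻¹.
Along a PFR/batch, dC_N/dC_M = −r_N/(r_N+r_P) = −k₁/(k₁+k₂·C_M).
Integrating from C_{M0} to C_M: C_N = (2.83/1.88)·ln[(2.83+1.88·1.09)/(2.83+1.88·0.461)] = 1.505·ln(4.879/3.697) = 0.4177 mol·L⁻¹.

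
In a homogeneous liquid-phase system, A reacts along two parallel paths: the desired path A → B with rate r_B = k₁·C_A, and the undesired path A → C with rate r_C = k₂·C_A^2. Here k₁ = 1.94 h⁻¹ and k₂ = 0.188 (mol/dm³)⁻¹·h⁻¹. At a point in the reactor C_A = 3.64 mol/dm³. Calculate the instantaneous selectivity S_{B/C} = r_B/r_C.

S_{B/C} = r_B/r_C = (k₁·C_A)/(k₂·C_A^2) = (k₁/k₂)·C_A⁻¹.
= (1.94×3.640) / (0.188×3.640^2) = 7.062/2.491 = 2.83.

2.83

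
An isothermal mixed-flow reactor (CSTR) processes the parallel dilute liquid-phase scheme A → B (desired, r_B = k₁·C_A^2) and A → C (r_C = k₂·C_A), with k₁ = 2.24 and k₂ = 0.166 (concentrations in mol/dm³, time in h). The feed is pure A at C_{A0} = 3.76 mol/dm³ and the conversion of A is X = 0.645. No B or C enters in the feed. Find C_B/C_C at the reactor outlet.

18.0

Exit C_A = C_{A0}(1−X) = 3.76×0.355 = 1.335 mol/dm³.
In a CSTR the entire volume is at exit conditions, so r_B = 2.24×1.335^2 = 3.991 and r_C = 0.166×1.335 = 0.2216.
Overall selectivity = C_B/C_C = r_Bτ/(r_Cτ) = r_B/r_C = 18.0.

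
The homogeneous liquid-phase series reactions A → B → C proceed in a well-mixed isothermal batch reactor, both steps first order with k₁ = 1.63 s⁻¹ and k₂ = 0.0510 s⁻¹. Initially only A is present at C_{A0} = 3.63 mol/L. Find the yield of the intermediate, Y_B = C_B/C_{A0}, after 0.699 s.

Solving the coupled first-order balances gives C_B(t) = [k₁/(k₂−k₁)]·C_{A0}·(e^(−k₁t) − e^(−k₂t)).
e^(−k₁t) = e^(−1.63×0.699) = e^(−1.139) = 0.3200; e^(−k₂t) = e^(−0.03565) = 0.9650.
C_B = 1.63×3.63/(0.0510−1.63) × (0.3200−0.9650) = (-3.747)×(-0.6450) = 2.417 mol/L.
Y_B = C_B/C_{A0} = 2.417/3.63 = 0.666.

0.666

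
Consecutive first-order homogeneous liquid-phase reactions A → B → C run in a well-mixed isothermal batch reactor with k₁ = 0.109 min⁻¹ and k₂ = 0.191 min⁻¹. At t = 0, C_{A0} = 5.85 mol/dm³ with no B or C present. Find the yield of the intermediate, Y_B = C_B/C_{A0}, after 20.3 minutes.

Solving the coupled first-order balances gives C_B(t) = [k₁/(k₂−k₁)]·C_{A0}·(e^(−k₁t) − e^(−k₂t)).
e^(−k₁t) = e^(−0.109×20.3) = e^(−2.213) = 0.1094; e^(−k₂t) = e^(−3.877) = 0.02071.
C_B = 0.109×5.85/(0.191−0.109) × (0.1094−0.02071) = 7.776×0.08870 = 0.6897 mol/dm³.
Y_B = C_B/C_{A0} = 0.6897/5.85 = 0.118.

0.118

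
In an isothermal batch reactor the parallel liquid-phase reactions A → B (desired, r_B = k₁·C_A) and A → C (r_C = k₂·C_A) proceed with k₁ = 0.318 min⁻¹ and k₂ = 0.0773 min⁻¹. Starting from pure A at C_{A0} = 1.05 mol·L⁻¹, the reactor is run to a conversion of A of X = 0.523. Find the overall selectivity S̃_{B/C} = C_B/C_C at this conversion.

4.11

C_A = C_{A0}(1−X) = 0.5009 mol·L⁻¹.
Both paths are first order in A, so the instantaneous fraction to B is constant: dC_B/d(−C_A) = k₁/(k₁+k₂) = 0.8045.
C_B = 0.8045·(C_{A0}−C_A) = 0.8045×0.5492 = 0.442 mol·L⁻¹.
C_C = (C_{A0}−C_A)−C_B = 0.1074 mol·L⁻¹; S̃_{B/C} = 0.4418/0.1074 = 4.11.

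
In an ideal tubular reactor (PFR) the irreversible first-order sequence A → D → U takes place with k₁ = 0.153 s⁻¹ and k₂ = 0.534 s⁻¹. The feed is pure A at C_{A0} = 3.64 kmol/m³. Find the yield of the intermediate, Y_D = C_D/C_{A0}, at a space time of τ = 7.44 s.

0.121

The intermediate concentration in a first-order A→B→C sequence is C_D = k₁C_{A0}(e^(−k₁τ) − e^(−k₂τ))/(k₂−k₁).
e^(−k₁τ) = e^(−0.153×7.44) = e^(−1.138) = 0.3204; e^(−k₂τ) = e^(−3.973) = 0.01882.
C_D = 0.153×3.64/(0.534−0.153) × (0.3204−0.01882) = 1.462×0.3015 = 0.4408 kmol/m³.
Y_D = C_D/C_{A0} = 0.4408/3.64 = 0.121.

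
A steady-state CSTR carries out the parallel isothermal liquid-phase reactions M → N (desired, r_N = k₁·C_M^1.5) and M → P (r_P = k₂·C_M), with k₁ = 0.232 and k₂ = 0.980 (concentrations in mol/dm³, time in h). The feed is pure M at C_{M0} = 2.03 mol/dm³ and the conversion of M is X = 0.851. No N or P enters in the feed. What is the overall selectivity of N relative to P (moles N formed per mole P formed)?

Exit C_M = C_{M0}(1−X) = 2.03×0.149 = 0.3025 mol/dm³.
Rates in a CSTR are evaluated at the outlet concentration: r_N = 0.232×0.3025^1.5 = 0.03859, r_P = 0.980×0.3025 = 0.2964.
Overall selectivity = C_N/C_P = r_Nτ/(r_Pτ) = r_N/r_P = 0.130.

0.130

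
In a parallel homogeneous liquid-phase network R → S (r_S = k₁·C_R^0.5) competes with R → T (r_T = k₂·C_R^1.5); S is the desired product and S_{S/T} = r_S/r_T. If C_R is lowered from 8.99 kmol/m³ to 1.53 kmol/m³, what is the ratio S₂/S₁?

S_{S/T} = (k₁/k₂)·C_R⁻¹, so S₂/S₁ = (C_{R,2}/C_{R,1})⁻¹.
= 8.99/1.53 = 5.88.
Selectivity toward S rises as C_R falls — low-concentration operation is favoured.

5.88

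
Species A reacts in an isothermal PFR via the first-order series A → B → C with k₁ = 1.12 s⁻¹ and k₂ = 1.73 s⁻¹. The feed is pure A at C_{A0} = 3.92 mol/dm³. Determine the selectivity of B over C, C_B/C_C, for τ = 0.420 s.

The intermediate concentration in a first-order A→B→C sequence is C_B = k₁C_{A0}(e^(−k₁τ) − e^(−k₂τ))/(k₂−k₁).
e^(−k₁τ) = e^(−1.12×0.420) = e^(−0.4704) = 0.6248; e^(−k₂τ) = e^(−0.7266) = 0.4836.
C_B = 1.12×3.92/(1.73−1.12) × (0.6248−0.4836) = 7.197×0.1412 = 1.016 mol/dm³.
C_A = C_{A0}e^(−k₁τ) = 2.449 mol/dm³, so C_C = C_{A0}−C_A−C_B = 0.4547 mol/dm³; C_B/C_C = 2.24.

2.24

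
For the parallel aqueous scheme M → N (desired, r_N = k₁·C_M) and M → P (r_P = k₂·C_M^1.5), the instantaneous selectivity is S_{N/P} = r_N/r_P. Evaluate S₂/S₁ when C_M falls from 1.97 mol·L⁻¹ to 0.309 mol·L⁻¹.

S_{N/P} = (k₁/k₂)·C_M^-0.5, so S₂/S₁ = (C_{M,2}/C_{M,1})^-0.5.
= (0.309/1.97)^(-0.5) = (0.1569)^(-0.5) = 2.52.

2.52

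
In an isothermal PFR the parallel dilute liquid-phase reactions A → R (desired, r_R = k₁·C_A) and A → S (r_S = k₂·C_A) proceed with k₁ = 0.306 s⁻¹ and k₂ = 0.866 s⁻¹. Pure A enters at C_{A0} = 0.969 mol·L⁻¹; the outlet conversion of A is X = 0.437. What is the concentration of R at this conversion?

C_A = C_{A0}(1−X) = 0.5455 mol·L⁻¹.
Both paths are first order in A, so the instantaneous fraction to R is constant: dC_R/d(−C_A) = k₁/(k₁+k₂) = 0.2611.
C_R = 0.2611·(C_{A0}−C_A) = 0.2611×0.4235 = 0.111 mol·L⁻¹.

0.111 mol·L⁻¹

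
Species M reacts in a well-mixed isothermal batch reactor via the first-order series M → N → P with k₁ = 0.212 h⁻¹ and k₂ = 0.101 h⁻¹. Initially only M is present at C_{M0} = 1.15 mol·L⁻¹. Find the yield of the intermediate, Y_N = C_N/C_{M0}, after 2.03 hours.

0.314

For first-order series with pure M initially, C_N(t) = k₁C_{M0}/(k₂−k₁)·(e^(−k₁t) − e^(−k₂t)).
e^(−k₁t) = e^(−0.212×2.03) = e^(−0.4304) = 0.6503; e^(−k₂t) = e^(−0.2050) = 0.8146.
C_N = 0.212×1.15/(0.101−0.212) × (0.6503−0.8146) = (-2.196)×(-0.1643) = 0.3610 mol·L⁻¹.
Y_N = C_N/C_{M0} = 0.3610/1.15 = 0.314.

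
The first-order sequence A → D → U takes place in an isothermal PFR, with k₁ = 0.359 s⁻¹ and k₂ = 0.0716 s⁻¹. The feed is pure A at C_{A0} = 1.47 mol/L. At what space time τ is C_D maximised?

The intermediate peaks when r₁ = r₂, i.e. k₁e^(−k₁τ) = k₂e^(−k₂τ), giving τ_opt = ln(k₂/k₁)/(k₂−k₁).
= ln(0.0716/0.359)/(0.0716−0.359) = ln(0.1994)/-0.2874 = -1.612/-0.2874 = 5.61 s.

5.61 s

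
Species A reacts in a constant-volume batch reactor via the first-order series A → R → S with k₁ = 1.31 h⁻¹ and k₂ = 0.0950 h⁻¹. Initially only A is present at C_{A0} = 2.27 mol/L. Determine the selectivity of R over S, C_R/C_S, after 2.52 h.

5.24

For first-order series with pure A initially, C_R(t) = k₁C_{A0}/(k₂−k₁)·(e^(−k₁t) − e^(−k₂t)).
e^(−k₁t) = e^(−1.31×2.52) = e^(−3.301) = 0.03684; e^(−k₂t) = e^(−0.2394) = 0.7871.
C_R = 1.31×2.27/(0.0950−1.31) × (0.03684−0.7871) = (-2.447)×(-0.7503) = 1.836 mol/L.
C_A = C_{A0}e^(−k₁t) = 0.08362 mol/L, so C_S = C_{A0}−C_A−C_R = 0.3501 mol/L; C_R/C_S = 5.24.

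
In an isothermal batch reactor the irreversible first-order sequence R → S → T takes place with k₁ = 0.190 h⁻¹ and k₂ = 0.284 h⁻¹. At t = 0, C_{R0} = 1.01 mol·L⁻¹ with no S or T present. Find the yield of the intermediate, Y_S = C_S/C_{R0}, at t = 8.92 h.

Solving the coupled first-order balances gives C_S(t) = [k₁/(k₂−k₁)]·C_{R0}·(e^(−k₁t) − e^(−k₂t)).
e^(−k₁t) = e^(−0.190×8.92) = e^(−1.695) = 0.1836; e^(−k₂t) = e^(−2.533) = 0.07940.
C_S = 0.190×1.01/(0.284−0.190) × (0.1836−0.07940) = 2.041×0.1042 = 0.2128 mol·L⁻¹.
Y_S = C_S/C_{R0} = 0.2128/1.01 = 0.211.

0.211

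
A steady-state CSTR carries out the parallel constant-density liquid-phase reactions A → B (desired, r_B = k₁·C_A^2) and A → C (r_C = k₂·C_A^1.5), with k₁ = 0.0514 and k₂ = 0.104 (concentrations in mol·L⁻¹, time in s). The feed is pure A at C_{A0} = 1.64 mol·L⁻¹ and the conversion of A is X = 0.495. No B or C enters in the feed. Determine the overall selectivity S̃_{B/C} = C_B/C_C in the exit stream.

Exit C_A = C_{A0}(1−X) = 1.64×0.505 = 0.8282 mol·L⁻¹.
A CSTR operates uniformly at the exit composition, giving r_B = 0.03526 and r_C = 0.07839 (each k·C_A^n at C_A = 0.8282).
Overall selectivity = C_B/C_C = r_Bτ/(r_Cτ) = r_B/r_C = 0.450.

0.450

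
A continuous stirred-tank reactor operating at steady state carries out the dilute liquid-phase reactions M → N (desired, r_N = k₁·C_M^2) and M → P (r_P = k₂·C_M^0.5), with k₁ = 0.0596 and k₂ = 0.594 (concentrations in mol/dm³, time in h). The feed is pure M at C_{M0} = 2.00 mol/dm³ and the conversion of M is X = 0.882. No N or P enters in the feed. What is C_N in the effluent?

Exit C_M = C_{M0}(1−X) = 2.00×0.118 = 0.2360 mol/dm³.
Rates in a CSTR are evaluated at the outlet concentration: r_N = 0.0596×0.2360^2 = 0.003319, r_P = 0.594×0.2360^0.5 = 0.2886.
Fraction of consumed M going to N: r_N/(r_N+r_P) = 0.01137.
C_N = 0.01137·C_{M0}·X = 0.01137×2.00×0.882 = 0.0201 mol/dm³.

0.0201 mol/dm³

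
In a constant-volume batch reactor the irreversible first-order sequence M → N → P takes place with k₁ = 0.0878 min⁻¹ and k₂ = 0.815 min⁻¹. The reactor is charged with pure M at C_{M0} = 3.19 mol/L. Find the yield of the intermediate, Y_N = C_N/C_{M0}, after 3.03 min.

0.0823

Solving the coupled first-order balances gives C_N(t) = [k₁/(k₂−k₁)]·C_{M0}·(e^(−k₁t) − e^(−k₂t)).
e^(−k₁t) = e^(−0.0878×3.03) = e^(−0.2660) = 0.7664; e^(−k₂t) = e^(−2.469) = 0.08463.
C_N = 0.0878×3.19/(0.815−0.0878) × (0.7664−0.08463) = 0.3852×0.6818 = 0.2626 mol/L.
Y_N = C_N/C_{M0} = 0.2626/3.19 = 0.0823.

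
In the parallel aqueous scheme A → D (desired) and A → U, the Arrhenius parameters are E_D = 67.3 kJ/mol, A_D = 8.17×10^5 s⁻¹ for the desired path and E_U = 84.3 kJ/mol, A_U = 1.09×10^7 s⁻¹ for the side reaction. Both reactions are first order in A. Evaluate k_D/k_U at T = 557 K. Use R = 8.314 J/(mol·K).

k_D/k_U = (A_D/A_U)·exp[−(E_D−E_U)/(RT)] = (A_D/A_U)·exp[(E_U−E_D)/(RT)].
(E_U−E_D)/(RT) = (84.3−67.3)×10³/(8.314×557) = 17000/4631 = 3.671.
k_D/k_U = (8.17×10^5/1.09×10^7)·exp(3.671) = 0.07495 × 39.29 = 2.95.
Since E_D < E_U, lowering the temperature improves selectivity toward D.

2.95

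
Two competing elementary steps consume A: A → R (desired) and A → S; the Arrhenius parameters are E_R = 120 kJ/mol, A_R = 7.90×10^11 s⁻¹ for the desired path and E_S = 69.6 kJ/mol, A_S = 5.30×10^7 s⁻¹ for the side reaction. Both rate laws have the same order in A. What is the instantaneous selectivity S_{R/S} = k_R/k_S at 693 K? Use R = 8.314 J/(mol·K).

Since both paths have the same order in A, the concentration cancels and S_{R/S} = k_R/k_S = (A_R/A_S)·exp[(E_S−E_R)/(RT)].
(E_S−E_R)/(RT) = (69.6−120)×10³/(8.314×693) = -50400/5762 = -8.748.
k_R/k_S = (7.90×10^11/5.30×10^7)·exp(-8.748) = 14906 × 1.588×10^-4 = 2.37.
Since E_R > E_S, raising the temperature improves selectivity toward R.

2.37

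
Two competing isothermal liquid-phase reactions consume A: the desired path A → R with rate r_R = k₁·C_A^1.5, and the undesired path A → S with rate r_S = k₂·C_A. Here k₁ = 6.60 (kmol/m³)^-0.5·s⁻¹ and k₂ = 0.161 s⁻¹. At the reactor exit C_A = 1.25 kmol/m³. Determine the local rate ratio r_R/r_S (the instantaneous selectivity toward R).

S_{R/S} = r_R/r_S = (k₁·C_A^1.5)/(k₂·C_A) = (k₁/k₂)·C_A^0.5.
= (6.60×1.250^1.5) / (0.161×1.250) = 9.224/0.2013 = 45.8.

45.8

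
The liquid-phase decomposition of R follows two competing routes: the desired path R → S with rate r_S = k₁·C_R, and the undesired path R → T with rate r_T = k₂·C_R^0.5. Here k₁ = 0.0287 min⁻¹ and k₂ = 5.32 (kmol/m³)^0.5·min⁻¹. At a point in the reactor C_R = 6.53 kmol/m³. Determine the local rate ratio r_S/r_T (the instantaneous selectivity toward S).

S_{S/T} = r_S/r_T = (k₁·C_R)/(k₂·C_R^0.5) = (k₁/k₂)·C_R^0.5.
= (0.0287×6.530) / (5.32×6.530^0.5) = 0.1874/13.59 = 0.0138.
Since the desired path is higher order in R, keeping C_R high (PFR or concentrated feed) favours S.

0.0138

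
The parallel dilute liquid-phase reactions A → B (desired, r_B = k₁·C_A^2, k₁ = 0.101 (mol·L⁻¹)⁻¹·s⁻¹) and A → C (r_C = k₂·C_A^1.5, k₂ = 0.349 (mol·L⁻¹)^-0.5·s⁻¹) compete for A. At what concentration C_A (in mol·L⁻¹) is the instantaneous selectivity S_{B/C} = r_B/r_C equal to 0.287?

S_{B/C} = (k₁/k₂)·C_A^0.5 ⇒ C_A = (S·k₂/k₁)^(2).
= (0.287×0.349/0.101)^(2) = (0.9917)^(2) = 0.983 mol·L⁻¹.

0.983 mol·L⁻¹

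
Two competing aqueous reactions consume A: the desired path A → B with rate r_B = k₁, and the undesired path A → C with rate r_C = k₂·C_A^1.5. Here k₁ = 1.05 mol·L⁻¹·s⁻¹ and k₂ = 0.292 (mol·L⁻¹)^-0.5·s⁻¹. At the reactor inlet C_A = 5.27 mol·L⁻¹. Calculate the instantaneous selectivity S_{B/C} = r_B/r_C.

0.297

S_{B/C} = r_B/r_C = (k₁)/(k₂·C_A^1.5) = (k₁/k₂)·C_A^-1.5.
= (1.05) / (0.292×5.270^1.5) = 1.050/3.533 = 0.297.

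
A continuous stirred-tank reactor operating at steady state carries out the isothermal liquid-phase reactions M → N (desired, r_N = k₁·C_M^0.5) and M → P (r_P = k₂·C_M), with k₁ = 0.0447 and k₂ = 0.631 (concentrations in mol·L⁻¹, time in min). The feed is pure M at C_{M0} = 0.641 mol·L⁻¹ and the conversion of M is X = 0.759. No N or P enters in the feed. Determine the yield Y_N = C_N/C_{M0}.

0.116

Exit C_M = C_{M0}(1−X) = 0.641×0.241 = 0.1545 mol·L⁻¹.
Rates in a CSTR are evaluated at the outlet concentration: r_N = 0.0447×0.1545^0.5 = 0.01757, r_P = 0.631×0.1545 = 0.09748.
Fraction of consumed M going to N: r_N/(r_N+r_P) = 0.1527.
C_N = 0.1527·C_{M0}·X = 0.1527×0.641×0.759 = 0.0743 mol·L⁻¹; Y_N = C_N/C_{M0} = 0.116.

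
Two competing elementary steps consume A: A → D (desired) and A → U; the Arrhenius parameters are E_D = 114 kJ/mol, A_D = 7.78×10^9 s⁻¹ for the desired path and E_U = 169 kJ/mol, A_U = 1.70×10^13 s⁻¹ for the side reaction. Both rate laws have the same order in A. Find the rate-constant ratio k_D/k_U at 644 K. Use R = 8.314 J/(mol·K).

13.2

k_D/k_U = (A_D/A_U)·exp[−(E_D−E_U)/(RT)] = (A_D/A_U)·exp[(E_U−E_D)/(RT)].
(E_U−E_D)/(RT) = (169−114)×10³/(8.314×644) = 55000/5354 = 10.27.
k_D/k_U = (7.78×10^9/1.70×10^13)·exp(10.27) = 4.576×10^-4 × 28920 = 13.2.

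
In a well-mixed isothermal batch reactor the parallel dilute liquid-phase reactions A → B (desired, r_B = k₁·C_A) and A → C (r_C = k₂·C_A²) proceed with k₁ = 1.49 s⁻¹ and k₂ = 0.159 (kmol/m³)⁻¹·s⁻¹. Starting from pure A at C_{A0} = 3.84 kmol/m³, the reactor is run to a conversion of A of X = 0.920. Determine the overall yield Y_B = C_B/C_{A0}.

0.759

C_A = C_{A0}(1−X) = 0.3072 kmol/m³.
Along a PFR/batch, dC_B/dC_A = −r_B/(r_B+r_C) = −k₁/(k₁+k₂·C_A).
Integrating from C_{A0} to C_A: C_B = (1.49/0.159)·ln[(1.49+0.159·3.84)/(1.49+0.159·0.307)] = 9.371·ln(2.101/1.539) = 2.916 kmol/m³.
Y_B = C_B/C_{A0} = 2.916/3.84 = 0.759.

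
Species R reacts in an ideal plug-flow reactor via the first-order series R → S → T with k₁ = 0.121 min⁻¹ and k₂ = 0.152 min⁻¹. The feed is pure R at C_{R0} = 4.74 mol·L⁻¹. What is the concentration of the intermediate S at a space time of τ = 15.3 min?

For first-order series with pure R initially, C_S(τ) = k₁C_{R0}/(k₂−k₁)·(e^(−k₁τ) − e^(−k₂τ)).
e^(−k₁τ) = e^(−0.121×15.3) = e^(−1.851) = 0.1570; e^(−k₂τ) = e^(−2.326) = 0.09772.
C_S = 0.121×4.74/(0.152−0.121) × (0.1570−0.09772) = 18.50×0.05931 = 1.097 mol·L⁻¹.

1.10 mol·L⁻¹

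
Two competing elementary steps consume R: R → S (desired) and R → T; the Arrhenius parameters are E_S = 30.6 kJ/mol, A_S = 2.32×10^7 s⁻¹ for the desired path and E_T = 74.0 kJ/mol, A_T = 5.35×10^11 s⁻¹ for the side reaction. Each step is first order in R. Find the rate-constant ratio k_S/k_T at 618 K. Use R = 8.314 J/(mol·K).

k_S/k_T = (A_S/A_T)·exp[−(E_S−E_T)/(RT)] = (A_S/A_T)·exp[(E_T−E_S)/(RT)].
(E_T−E_S)/(RT) = (74.0−30.6)×10³/(8.314×618) = 43400/5138 = 8.447.
k_S/k_T = (2.32×10^7/5.35×10^11)·exp(8.447) = 4.336×10^-5 × 4660 = 0.202.
Since E_S < E_T, lowering the temperature improves selectivity toward S.

0.202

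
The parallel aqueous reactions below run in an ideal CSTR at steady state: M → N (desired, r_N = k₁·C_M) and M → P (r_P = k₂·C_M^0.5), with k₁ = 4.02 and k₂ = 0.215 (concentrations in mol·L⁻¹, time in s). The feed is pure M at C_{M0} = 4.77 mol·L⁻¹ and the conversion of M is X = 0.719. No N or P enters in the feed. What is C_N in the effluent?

Exit C_M = C_{M0}(1−X) = 4.77×0.281 = 1.340 mol·L⁻¹.
Rates in a CSTR are evaluated at the outlet concentration: r_N = 4.02×1.340 = 5.388, r_P = 0.215×1.340^0.5 = 0.2489.
Fraction of consumed M going to N: r_N/(r_N+r_P) = 0.9558.
C_N = 0.9558·C_{M0}·X = 0.9558×4.77×0.719 = 3.28 mol·L⁻¹.

3.28 mol·L⁻¹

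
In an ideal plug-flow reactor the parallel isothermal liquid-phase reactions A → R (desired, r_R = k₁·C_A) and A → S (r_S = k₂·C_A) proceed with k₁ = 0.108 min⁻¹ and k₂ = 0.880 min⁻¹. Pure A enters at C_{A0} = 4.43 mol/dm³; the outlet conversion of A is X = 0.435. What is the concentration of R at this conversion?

C_A = C_{A0}(1−X) = 2.503 mol/dm³.
Both paths are first order in A, so the instantaneous fraction to R is constant: dC_R/d(−C_A) = k₁/(k₁+k₂) = 0.1093.
C_R = 0.1093·(C_{A0}−C_A) = 0.1093×1.927 = 0.211 mol/dm³.

0.211 mol/dm³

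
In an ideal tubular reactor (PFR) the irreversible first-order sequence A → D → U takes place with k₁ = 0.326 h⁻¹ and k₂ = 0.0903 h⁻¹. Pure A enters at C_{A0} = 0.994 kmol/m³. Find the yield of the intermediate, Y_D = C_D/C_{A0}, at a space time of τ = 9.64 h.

0.519

The intermediate concentration in a first-order A→B→C sequence is C_D = k₁C_{A0}(e^(−k₁τ) − e^(−k₂τ))/(k₂−k₁).
e^(−k₁τ) = e^(−0.326×9.64) = e^(−3.143) = 0.04317; e^(−k₂τ) = e^(−0.8705) = 0.4187.
C_D = 0.326×0.994/(0.0903−0.326) × (0.04317−0.4187) = (-1.375)×(-0.3756) = 0.5163 kmol/m³.
Y_D = C_D/C_{A0} = 0.5163/0.994 = 0.519.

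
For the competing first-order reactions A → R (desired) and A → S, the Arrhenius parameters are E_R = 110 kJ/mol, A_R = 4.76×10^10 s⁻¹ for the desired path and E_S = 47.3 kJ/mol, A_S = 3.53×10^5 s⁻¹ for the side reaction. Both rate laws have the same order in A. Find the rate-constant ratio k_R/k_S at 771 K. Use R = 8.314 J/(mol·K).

k_R/k_S = (A_R/A_S)·exp[−(E_R−E_S)/(RT)] = (A_R/A_S)·exp[(E_S−E_R)/(RT)].
(E_S−E_R)/(RT) = (47.3−110)×10³/(8.314×771) = -62700/6410 = -9.781.
k_R/k_S = (4.76×10^10/3.53×10^5)·exp(-9.781) = 1.348×10^5 × 5.649×10^-5 = 7.62.
Since E_R > E_S, raising the temperature improves selectivity toward R.

7.62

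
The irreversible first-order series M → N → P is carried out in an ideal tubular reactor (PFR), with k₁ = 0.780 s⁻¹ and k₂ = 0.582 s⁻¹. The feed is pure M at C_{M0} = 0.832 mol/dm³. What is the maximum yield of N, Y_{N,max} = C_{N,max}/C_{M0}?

0.423

For a first-order series the maximum intermediate yield is C_{N,max}/C_{M0} = (k₁/k₂)^[k₂/(k₂−k₁)].
= (0.780/0.582)^(0.582/(0.582−0.780)) = (1.340)^(-2.939) = 0.4229.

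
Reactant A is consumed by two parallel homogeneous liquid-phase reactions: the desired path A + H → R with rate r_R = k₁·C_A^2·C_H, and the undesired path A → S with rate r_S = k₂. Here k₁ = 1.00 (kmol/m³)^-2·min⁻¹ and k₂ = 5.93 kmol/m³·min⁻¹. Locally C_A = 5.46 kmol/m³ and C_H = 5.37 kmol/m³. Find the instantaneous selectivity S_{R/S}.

27.0

S_{R/S} = r_R/r_S = (k₁·C_A^2·C_H)/(k₂) = (k₁/k₂)·C_A^2·C_H.
= (1.00×5.460^2×5.370) / (5.93) = 160.1/5.930 = 27.0.
Since the desired path is higher order in A, keeping C_A high (PFR or concentrated feed) favours R.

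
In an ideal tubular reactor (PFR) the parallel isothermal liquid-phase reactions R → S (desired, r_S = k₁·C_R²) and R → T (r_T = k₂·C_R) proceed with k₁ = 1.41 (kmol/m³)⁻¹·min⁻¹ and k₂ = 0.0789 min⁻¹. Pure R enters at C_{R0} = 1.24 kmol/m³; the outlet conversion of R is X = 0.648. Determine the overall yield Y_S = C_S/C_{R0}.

0.604

C_R = C_{R0}(1−X) = 0.4365 kmol/m³.
Along a PFR/batch, dC_T/dC_R = −r_T/(r_S+r_T) = −k₂/(k₂+k₁·C_R).
Integrating from C_{R0} to C_R: C_T = (0.0789/1.41)·ln[(0.0789+1.41·1.24)/(0.0789+1.41·0.436)] = 0.05596·ln(1.827/0.6943) = 0.05415 kmol/m³.
Then C_S = (C_{R0}−C_R) − C_T = 0.8035 − 0.05415 = 0.7494 kmol/m³.
Y_S = C_S/C_{R0} = 0.7494/1.24 = 0.604.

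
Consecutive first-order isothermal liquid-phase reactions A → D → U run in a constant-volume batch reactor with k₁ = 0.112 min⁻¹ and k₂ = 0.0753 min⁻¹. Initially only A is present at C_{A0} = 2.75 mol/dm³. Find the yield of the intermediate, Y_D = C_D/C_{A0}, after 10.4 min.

0.442

For first-order series with pure A initially, C_D(t) = k₁C_{A0}/(k₂−k₁)·(e^(−k₁t) − e^(−k₂t)).
e^(−k₁t) = e^(−0.112×10.4) = e^(−1.165) = 0.3120; e^(−k₂t) = e^(−0.7831) = 0.4570.
C_D = 0.112×2.75/(0.0753−0.112) × (0.3120−0.4570) = (-8.392)×(-0.1450) = 1.217 mol/dm³.
Y_D = C_D/C_{A0} = 1.217/2.75 = 0.442.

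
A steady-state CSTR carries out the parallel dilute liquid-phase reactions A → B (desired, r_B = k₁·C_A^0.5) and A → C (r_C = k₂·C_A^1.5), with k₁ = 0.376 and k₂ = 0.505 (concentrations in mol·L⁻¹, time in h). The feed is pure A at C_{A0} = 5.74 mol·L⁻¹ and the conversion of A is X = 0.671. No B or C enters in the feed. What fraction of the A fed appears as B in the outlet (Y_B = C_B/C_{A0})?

Exit C_A = C_{A0}(1−X) = 5.74×0.329 = 1.888 mol·L⁻¹.
In a CSTR the entire volume is at exit conditions, so r_B = 0.376×1.888^0.5 = 0.5167 and r_C = 0.505×1.888^1.5 = 1.311.
Fraction of consumed A going to B: r_B/(r_B+r_C) = 0.2828.
C_B = 0.2828·C_{A0}·X = 0.2828×5.74×0.671 = 1.09 mol·L⁻¹; Y_B = C_B/C_{A0} = 0.190.

0.190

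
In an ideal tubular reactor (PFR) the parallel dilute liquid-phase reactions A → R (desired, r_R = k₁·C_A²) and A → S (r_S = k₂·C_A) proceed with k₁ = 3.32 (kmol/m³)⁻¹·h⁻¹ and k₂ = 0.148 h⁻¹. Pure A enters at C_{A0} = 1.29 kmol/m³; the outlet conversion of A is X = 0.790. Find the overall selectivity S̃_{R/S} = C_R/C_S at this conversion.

C_A = C_{A0}(1−X) = 0.2709 kmol/m³.
Along a PFR/batch, dC_S/dC_A = −r_S/(r_R+r_S) = −k₂/(k₂+k₁·C_A).
Integrating from C_{A0} to C_A: C_S = (0.148/3.32)·ln[(0.148+3.32·1.29)/(0.148+3.32·0.271)] = 0.04458·ln(4.431/1.047) = 0.06429 kmol/m³.
Then C_R = (C_{A0}−C_A) − C_S = 1.019 − 0.06429 = 0.9548 kmol/m³.
S̃_{R/S} = C_R/C_S = 0.9548/0.06429 = 14.9.

14.9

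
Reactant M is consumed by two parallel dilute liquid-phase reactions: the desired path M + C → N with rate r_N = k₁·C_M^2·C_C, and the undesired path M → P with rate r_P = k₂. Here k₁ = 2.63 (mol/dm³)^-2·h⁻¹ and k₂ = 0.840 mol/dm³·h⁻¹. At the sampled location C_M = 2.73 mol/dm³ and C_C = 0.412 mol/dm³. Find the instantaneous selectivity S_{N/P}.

S_{N/P} = r_N/r_P = (k₁·C_M^2·C_C)/(k₂) = (k₁/k₂)·C_M^2·C_C.
= (2.63×2.730^2×0.4120) / (0.840) = 8.076/0.8400 = 9.61.
Since the desired path is higher order in M, keeping C_M high (PFR or concentrated feed) favours N.

9.61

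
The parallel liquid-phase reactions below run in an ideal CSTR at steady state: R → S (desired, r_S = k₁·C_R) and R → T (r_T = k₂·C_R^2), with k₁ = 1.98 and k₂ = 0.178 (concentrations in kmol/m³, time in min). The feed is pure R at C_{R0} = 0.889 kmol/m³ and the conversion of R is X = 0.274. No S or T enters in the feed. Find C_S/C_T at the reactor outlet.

Exit C_R = C_{R0}(1−X) = 0.889×0.726 = 0.6454 kmol/m³.
In a CSTR the entire volume is at exit conditions, so r_S = 1.98×0.6454 = 1.278 and r_T = 0.178×0.6454^2 = 0.07415.
Overall selectivity = C_S/C_T = r_Sτ/(r_Tτ) = r_S/r_T = 17.2.

17.2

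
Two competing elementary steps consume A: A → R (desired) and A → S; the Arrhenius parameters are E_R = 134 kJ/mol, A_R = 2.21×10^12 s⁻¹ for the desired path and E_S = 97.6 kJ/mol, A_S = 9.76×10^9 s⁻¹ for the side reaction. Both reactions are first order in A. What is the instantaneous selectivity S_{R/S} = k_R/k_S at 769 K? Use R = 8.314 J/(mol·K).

0.763

Since both paths have the same order in A, the concentration cancels and S_{R/S} = k_R/k_S = (A_R/A_S)·exp[(E_S−E_R)/(RT)].
(E_S−E_R)/(RT) = (97.6−134)×10³/(8.314×769) = -36400/6393 = -5.693.
k_R/k_S = (2.21×10^12/9.76×10^9)·exp(-5.693) = 226.4 × 0.003368 = 0.763.
Since E_R > E_S, raising the temperature improves selectivity toward R.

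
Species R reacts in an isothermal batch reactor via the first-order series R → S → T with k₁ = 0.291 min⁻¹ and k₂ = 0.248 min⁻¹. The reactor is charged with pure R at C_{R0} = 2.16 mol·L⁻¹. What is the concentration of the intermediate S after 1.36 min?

For first-order series with pure R initially, C_S(t) = k₁C_{R0}/(k₂−k₁)·(e^(−k₁t) − e^(−k₂t)).
e^(−k₁t) = e^(−0.291×1.36) = e^(−0.3958) = 0.6732; e^(−k₂t) = e^(−0.3373) = 0.7137.
C_S = 0.291×2.16/(0.248−0.291) × (0.6732−0.7137) = (-14.62)×(-0.04054) = 0.5926 mol·L⁻¹.

0.593 mol·L⁻¹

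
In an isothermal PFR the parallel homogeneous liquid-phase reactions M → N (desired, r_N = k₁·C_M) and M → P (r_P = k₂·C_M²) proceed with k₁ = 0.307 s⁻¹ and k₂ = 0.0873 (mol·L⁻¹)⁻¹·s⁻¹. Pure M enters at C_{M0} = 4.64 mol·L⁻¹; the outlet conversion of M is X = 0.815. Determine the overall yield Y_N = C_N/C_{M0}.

C_M = C_{M0}(1−X) = 0.8584 mol·L⁻¹.
Along a PFR/batch, dC_N/dC_M = −r_N/(r_N+r_P) = −k₁/(k₁+k₂·C_M).
Integrating from C_{M0} to C_M: C_N = (0.307/0.0873)·ln[(0.307+0.0873·4.64)/(0.307+0.0873·0.858)] = 3.517·ln(0.7121/0.3819) = 2.191 mol·L⁻¹.
Y_N = C_N/C_{M0} = 2.191/4.64 = 0.472.

0.472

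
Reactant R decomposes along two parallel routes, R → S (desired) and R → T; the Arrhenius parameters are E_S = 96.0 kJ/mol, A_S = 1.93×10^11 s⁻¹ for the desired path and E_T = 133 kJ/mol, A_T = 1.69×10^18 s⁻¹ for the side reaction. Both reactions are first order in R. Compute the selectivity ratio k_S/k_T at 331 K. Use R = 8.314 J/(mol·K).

k_S/k_T = (A_S/A_T)·exp[−(E_S−E_T)/(RT)] = (A_S/A_T)·exp[(E_T−E_S)/(RT)].
(E_T−E_S)/(RT) = (133−96.0)×10³/(8.314×331) = 37000/2752 = 13.45.
k_S/k_T = (1.93×10^11/1.69×10^18)·exp(13.45) = 1.142×10^-7 × 6.904×10^5 = 0.0788.

0.0788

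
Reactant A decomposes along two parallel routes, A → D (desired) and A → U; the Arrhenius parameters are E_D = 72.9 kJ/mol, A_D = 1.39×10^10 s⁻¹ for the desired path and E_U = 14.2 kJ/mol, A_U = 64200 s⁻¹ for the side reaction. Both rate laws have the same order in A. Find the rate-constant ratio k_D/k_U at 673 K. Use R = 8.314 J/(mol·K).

k_D/k_U = (A_D/A_U)·exp[−(E_D−E_U)/(RT)] = (A_D/A_U)·exp[(E_U−E_D)/(RT)].
(E_U−E_D)/(RT) = (14.2−72.9)×10³/(8.314×673) = -58700/5595 = -10.49.
k_D/k_U = (1.39×10^10/64200)·exp(-10.49) = 2.165×10^5 × 2.779×10^-5 = 6.02.

6.02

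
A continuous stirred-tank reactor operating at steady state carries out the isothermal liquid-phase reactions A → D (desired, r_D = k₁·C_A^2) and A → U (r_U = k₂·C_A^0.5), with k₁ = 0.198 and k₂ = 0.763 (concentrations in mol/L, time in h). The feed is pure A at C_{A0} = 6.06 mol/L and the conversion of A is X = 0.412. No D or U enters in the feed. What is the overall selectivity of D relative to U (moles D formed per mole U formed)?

1.75

Exit C_A = C_{A0}(1−X) = 6.06×0.588 = 3.563 mol/L.
A CSTR operates uniformly at the exit composition, giving r_D = 2.514 and r_U = 1.440 (each k·C_A^n at C_A = 3.563).
Overall selectivity = C_D/C_U = r_Dτ/(r_Uτ) = r_D/r_U = 1.75.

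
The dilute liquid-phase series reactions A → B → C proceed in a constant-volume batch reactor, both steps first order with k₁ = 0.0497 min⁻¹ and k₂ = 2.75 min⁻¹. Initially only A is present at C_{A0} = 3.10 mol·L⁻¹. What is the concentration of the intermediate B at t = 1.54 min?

For first-order series with pure A initially, C_B(t) = k₁C_{A0}/(k₂−k₁)·(e^(−k₁t) − e^(−k₂t)).
e^(−k₁t) = e^(−0.0497×1.54) = e^(−0.07654) = 0.9263; e^(−k₂t) = e^(−4.235) = 0.01448.
C_B = 0.0497×3.10/(2.75−0.0497) × (0.9263−0.01448) = 0.05706×0.9118 = 0.05203 mol·L⁻¹.

0.0520 mol·L⁻¹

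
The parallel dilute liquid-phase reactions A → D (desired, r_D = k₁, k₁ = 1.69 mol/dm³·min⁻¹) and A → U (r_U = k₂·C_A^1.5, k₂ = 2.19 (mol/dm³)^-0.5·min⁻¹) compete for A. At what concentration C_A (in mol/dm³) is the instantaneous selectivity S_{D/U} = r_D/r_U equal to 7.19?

S_{D/U} = (k₁/k₂)·C_A^-1.5 ⇒ C_A = (S·k₂/k₁)^(1/(-1.5)).
= (7.19×2.19/1.69)^(-0.6667) = (9.317)^(-0.6667) = 0.226 mol/dm³.

0.226 mol/dm³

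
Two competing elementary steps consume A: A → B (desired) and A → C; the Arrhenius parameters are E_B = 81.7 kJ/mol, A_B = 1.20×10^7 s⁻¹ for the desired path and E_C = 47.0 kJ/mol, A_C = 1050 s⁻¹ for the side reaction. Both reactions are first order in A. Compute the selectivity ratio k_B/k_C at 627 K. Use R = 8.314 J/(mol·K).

14.7

Since both paths have the same order in A, the concentration cancels and S_{B/C} = k_B/k_C = (A_B/A_C)·exp[(E_C−E_B)/(RT)].
(E_C−E_B)/(RT) = (47.0−81.7)×10³/(8.314×627) = -34700/5213 = -6.657.
k_B/k_C = (1.20×10^7/1050)·exp(-6.657) = 11429 × 0.001286 = 14.7.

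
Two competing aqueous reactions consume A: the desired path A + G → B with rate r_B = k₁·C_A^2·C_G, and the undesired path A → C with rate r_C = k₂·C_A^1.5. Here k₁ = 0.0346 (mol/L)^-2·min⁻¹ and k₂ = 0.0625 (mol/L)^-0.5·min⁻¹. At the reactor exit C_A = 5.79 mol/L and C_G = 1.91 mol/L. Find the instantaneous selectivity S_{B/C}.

2.54

S_{B/C} = r_B/r_C = (k₁·C_A^2·C_G)/(k₂·C_A^1.5) = (k₁/k₂)·C_A^0.5·C_G.
= (0.0346×5.790^2×1.910) / (0.0625×5.790^1.5) = 2.215/0.8708 = 2.54.
Since the desired path is higher order in A, keeping C_A high (PFR or concentrated feed) favours B.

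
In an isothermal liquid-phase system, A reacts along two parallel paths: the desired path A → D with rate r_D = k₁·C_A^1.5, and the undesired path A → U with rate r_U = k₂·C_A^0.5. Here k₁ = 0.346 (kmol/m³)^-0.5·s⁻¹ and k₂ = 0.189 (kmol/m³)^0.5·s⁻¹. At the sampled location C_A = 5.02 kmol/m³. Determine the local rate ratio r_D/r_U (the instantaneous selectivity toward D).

S_{D/U} = r_D/r_U = (k₁·C_A^1.5)/(k₂·C_A^0.5) = (k₁/k₂)·C_A.
= (0.346×5.020^1.5) / (0.189×5.020^0.5) = 3.892/0.4235 = 9.19.
Since the desired path is higher order in A, keeping C_A high (PFR or concentrated feed) favours D.

9.19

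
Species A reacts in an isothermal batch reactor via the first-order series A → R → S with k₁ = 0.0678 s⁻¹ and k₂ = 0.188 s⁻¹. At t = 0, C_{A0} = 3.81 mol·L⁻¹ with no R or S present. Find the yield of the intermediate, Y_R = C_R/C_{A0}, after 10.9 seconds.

0.197

For first-order series with pure A initially, C_R(t) = k₁C_{A0}/(k₂−k₁)·(e^(−k₁t) − e^(−k₂t)).
e^(−k₁t) = e^(−0.0678×10.9) = e^(−0.7390) = 0.4776; e^(−k₂t) = e^(−2.049) = 0.1288.
C_R = 0.0678×3.81/(0.188−0.0678) × (0.4776−0.1288) = 2.149×0.3487 = 0.7495 mol·L⁻¹.
Y_R = C_R/C_{A0} = 0.7495/3.81 = 0.197.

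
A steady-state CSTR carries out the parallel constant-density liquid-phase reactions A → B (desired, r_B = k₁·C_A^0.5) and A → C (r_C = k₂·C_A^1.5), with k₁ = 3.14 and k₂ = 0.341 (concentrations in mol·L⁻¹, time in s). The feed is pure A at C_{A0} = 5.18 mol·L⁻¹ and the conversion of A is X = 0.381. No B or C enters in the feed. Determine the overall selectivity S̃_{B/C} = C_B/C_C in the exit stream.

Exit C_A = C_{A0}(1−X) = 5.18×0.619 = 3.206 mol·L⁻¹.
In a CSTR the entire volume is at exit conditions, so r_B = 3.14×3.206^0.5 = 5.623 and r_C = 0.341×3.206^1.5 = 1.958.
Overall selectivity = C_B/C_C = r_Bτ/(r_Cτ) = r_B/r_C = 2.87.

2.87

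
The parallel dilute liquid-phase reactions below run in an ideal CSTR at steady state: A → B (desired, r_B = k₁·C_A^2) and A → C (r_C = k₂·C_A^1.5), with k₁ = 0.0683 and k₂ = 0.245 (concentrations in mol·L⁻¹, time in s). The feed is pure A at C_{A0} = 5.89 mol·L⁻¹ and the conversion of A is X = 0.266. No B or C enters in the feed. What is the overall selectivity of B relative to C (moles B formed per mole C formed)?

0.580

Exit C_A = C_{A0}(1−X) = 5.89×0.734 = 4.323 mol·L⁻¹.
Rates in a CSTR are evaluated at the outlet concentration: r_B = 0.0683×4.323^2 = 1.277, r_C = 0.245×4.323^1.5 = 2.202.
Overall selectivity = C_B/C_C = r_Bτ/(r_Cτ) = r_B/r_C = 0.580.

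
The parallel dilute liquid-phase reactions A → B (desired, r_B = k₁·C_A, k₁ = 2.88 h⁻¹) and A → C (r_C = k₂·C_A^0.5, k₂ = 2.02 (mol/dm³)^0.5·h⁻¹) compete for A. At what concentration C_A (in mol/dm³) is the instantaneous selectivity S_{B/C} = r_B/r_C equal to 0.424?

S_{B/C} = (k₁/k₂)·C_A^0.5 ⇒ C_A = (S·k₂/k₁)^(2).
= (0.424×2.02/2.88)^(2) = (0.2974)^(2) = 0.0884 mol/dm³.

0.0884 mol/dm³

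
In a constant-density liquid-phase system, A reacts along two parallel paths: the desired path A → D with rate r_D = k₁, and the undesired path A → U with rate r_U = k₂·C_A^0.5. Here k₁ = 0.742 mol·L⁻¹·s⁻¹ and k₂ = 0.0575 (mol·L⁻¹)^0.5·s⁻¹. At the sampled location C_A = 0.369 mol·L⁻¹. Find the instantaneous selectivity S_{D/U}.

S_{D/U} = r_D/r_U = (k₁)/(k₂·C_A^0.5) = (k₁/k₂)·C_A^-0.5.
= (0.742) / (0.0575×0.3690^0.5) = 0.7420/0.03493 = 21.2.

21.2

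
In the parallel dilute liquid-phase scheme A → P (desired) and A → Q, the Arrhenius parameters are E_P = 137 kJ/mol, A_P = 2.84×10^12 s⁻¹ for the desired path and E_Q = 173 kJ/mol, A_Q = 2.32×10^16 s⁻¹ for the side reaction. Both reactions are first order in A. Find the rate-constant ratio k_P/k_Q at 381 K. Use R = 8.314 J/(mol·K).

10.6

With equal orders, S_{P/Q} = k_P/k_Q = (A_P/A_Q)·exp[(E_Q−E_P)/(RT)].
(E_Q−E_P)/(RT) = (173−137)×10³/(8.314×381) = 36000/3168 = 11.36.
k_P/k_Q = (2.84×10^12/2.32×10^16)·exp(11.36) = 1.224×10^-4 × 86245 = 10.6.
Since E_P < E_Q, lowering the temperature improves selectivity toward P.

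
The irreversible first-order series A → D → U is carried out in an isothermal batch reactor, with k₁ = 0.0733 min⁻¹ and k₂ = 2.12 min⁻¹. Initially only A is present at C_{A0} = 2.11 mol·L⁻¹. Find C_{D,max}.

0.0647 mol·L⁻¹

For a first-order series the maximum intermediate yield is C_{D,max}/C_{A0} = (k₁/k₂)^[k₂/(k₂−k₁)].
= (0.0733/2.12)^(2.12/(2.12−0.0733)) = (0.03458)^(1.036) = 0.03065.
C_{D,max} = 0.03065×2.11 = 0.0647 mol·L⁻¹.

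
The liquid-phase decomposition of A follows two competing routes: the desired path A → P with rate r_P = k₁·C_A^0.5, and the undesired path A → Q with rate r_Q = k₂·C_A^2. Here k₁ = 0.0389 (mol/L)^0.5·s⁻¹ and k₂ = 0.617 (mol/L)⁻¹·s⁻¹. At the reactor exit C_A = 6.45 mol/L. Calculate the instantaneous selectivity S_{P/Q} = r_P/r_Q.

S_{P/Q} = r_P/r_Q = (k₁·C_A^0.5)/(k₂·C_A^2) = (k₁/k₂)·C_A^-1.5.
= (0.0389×6.450^0.5) / (0.617×6.450^2) = 0.09879/25.67 = 0.00385.

0.00385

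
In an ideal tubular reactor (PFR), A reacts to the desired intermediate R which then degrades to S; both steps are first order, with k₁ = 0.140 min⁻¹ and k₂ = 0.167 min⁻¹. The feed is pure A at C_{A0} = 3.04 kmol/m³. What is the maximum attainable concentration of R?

1.02 kmol/m³

Evaluating C_R at τ_opt = ln(k₂/k₁)/(k₂−k₁) gives C_{R,max}/C_{A0} = (k₁/k₂)^[k₂/(k₂−k₁)].
= (0.140/0.167)^(0.167/(0.167−0.140)) = (0.8383)^(6.185) = 0.3360.
C_{R,max} = 0.3360×3.04 = 1.02 kmol/m³.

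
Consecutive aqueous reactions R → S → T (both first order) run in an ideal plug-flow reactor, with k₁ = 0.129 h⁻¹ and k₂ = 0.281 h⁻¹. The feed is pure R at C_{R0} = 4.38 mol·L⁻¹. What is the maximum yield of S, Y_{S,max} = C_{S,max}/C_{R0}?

0.237

Evaluating C_S at τ_opt = ln(k₂/k₁)/(k₂−k₁) gives C_{S,max}/C_{R0} = (k₁/k₂)^[k₂/(k₂−k₁)].
= (0.129/0.281)^(0.281/(0.281−0.129)) = (0.4591)^(1.849) = 0.2371.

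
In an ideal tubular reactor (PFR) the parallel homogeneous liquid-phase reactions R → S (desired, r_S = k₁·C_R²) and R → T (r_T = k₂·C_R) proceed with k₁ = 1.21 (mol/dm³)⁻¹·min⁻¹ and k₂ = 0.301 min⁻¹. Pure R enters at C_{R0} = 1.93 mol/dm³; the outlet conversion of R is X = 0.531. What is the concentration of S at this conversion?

C_R = C_{R0}(1−X) = 0.9052 mol/dm³.
Along a PFR/batch, dC_T/dC_R = −r_T/(r_S+r_T) = −k₂/(k₂+k₁·C_R).
Integrating from C_{R0} to C_R: C_T = (0.301/1.21)·ln[(0.301+1.21·1.93)/(0.301+1.21·0.905)] = 0.2488·ln(2.636/1.396) = 0.1581 mol/dm³.
Then C_S = (C_{R0}−C_R) − C_T = 1.025 − 0.1581 = 0.8667 mol/dm³.

0.867 mol/dm³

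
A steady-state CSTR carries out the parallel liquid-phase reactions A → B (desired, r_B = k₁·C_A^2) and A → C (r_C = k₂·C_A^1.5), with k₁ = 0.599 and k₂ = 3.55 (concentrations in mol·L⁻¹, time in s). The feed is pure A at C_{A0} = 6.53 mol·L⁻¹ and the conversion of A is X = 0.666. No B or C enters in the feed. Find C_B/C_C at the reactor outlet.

0.249

Exit C_A = C_{A0}(1−X) = 6.53×0.334 = 2.181 mol·L⁻¹.
A CSTR operates uniformly at the exit composition, giving r_B = 2.849 and r_C = 11.43 (each k·C_A^n at C_A = 2.181).
Overall selectivity = C_B/C_C = r_Bτ/(r_Cτ) = r_B/r_C = 0.249.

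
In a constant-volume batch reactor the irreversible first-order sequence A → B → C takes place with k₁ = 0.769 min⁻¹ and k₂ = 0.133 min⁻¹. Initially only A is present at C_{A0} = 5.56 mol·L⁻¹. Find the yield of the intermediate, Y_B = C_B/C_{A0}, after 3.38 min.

0.681

The intermediate concentration in a first-order A→B→C sequence is C_B = k₁C_{A0}(e^(−k₁t) − e^(−k₂t))/(k₂−k₁).
e^(−k₁t) = e^(−0.769×3.38) = e^(−2.599) = 0.07433; e^(−k₂t) = e^(−0.4495) = 0.6379.
C_B = 0.769×5.56/(0.133−0.769) × (0.07433−0.6379) = (-6.723)×(-0.5636) = 3.789 mol·L⁻¹.
Y_B = C_B/C_{A0} = 3.789/5.56 = 0.681.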